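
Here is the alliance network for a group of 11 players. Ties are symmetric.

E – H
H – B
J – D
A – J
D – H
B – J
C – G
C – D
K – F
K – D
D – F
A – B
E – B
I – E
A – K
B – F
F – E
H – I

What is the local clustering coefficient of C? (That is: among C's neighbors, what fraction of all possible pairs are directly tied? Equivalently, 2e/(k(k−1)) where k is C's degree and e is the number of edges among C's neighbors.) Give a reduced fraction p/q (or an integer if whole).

0

C's neighbors: D and G (k = 2).
Possible neighbor pairs: C(2,2) = 1. Edges among them: none → e = 0.
Clustering(C) = 0/1.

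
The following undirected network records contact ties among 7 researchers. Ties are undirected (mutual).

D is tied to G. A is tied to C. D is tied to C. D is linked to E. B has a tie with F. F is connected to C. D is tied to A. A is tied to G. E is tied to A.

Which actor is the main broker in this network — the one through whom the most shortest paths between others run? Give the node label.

Unnormalized betweenness of each node: A:7/2, B:0, C:8, D:7/2, E:0, F:5, G:0.
C has the largest value, 8, making it the main broker — the node through which the most shortest paths run.

C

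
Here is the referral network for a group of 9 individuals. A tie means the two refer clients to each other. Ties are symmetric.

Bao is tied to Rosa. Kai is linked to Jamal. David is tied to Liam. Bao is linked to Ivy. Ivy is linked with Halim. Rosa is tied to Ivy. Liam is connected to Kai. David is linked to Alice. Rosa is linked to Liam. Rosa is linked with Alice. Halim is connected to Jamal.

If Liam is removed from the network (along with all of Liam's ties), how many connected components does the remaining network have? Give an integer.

Liam's neighbors (David, Kai, and Rosa) remain reachable from one another through other ties, so the rest of the network stays in one piece.

1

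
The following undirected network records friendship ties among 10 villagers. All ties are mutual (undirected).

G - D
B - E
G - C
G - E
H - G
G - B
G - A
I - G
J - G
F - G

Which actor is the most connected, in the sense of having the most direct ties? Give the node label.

G

Degrees — A:1, B:2, C:1, D:1, E:2, F:1, G:9, H:1, I:1, J:1.
The maximum is 9, attained only by G.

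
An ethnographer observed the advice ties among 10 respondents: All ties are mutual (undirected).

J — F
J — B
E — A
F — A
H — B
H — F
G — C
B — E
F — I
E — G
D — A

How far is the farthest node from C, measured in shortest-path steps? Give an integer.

5

Distances from C: A:3, B:3, D:4, E:2, F:4, G:1, H:4, I:5, J:4.
The largest is 5 (to I), so the eccentricity of C is 5.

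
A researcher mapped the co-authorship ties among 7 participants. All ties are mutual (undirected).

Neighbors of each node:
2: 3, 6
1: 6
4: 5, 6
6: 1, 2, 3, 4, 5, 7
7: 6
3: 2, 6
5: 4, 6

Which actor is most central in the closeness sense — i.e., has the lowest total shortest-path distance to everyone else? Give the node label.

6

Farness (sum of distances to all others) for each node — 1:11, 2:10, 3:10, 4:10, 5:10, 6:6, 7:11.
The smallest farness is 6, for 6, so 6 has the highest closeness.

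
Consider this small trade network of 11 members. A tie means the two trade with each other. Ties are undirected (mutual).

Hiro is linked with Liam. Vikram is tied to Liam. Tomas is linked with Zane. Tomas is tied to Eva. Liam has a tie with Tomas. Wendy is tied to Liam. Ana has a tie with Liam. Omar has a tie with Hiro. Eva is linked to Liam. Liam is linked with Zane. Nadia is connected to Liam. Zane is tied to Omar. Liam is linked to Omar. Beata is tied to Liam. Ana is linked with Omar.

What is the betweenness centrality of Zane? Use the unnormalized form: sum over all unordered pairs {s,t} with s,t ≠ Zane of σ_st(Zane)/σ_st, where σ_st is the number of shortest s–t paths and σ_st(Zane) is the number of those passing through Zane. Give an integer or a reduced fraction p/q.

1/2

Pairs whose geodesics pass through Zane — Omar–Tomas: 1/2.
All other pairs contribute 0.
Summing the contributions gives betweenness(Zane) = 1/2.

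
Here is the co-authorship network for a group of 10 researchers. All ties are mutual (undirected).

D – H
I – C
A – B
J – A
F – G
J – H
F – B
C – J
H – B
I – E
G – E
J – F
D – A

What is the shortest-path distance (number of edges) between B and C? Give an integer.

3

One shortest route is B – F – J – C, which uses 3 edges, and at distance 2 from B we only reach {D, G, J}, which does not include C. So d(B,C) = 3.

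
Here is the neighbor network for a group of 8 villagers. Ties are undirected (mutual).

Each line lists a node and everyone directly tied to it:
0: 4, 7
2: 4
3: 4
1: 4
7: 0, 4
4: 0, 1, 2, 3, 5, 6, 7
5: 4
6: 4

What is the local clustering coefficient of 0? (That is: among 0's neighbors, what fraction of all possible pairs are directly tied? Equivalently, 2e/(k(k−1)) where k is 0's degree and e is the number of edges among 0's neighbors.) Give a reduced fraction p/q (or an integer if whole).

0's neighbors: 4 and 7 (k = 2).
Possible neighbor pairs: C(2,2) = 1. Edges among them: 4–7 → e = 1.
Clustering(0) = 1/1.

1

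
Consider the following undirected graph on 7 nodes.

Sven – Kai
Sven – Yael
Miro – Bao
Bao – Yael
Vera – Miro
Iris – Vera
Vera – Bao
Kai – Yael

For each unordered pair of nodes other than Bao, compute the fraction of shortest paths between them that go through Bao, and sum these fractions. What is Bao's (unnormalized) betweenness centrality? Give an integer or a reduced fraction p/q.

9

Pairs whose geodesics pass through Bao — Vera–Kai: 1; Vera–Yael: 1; Vera–Sven: 1; Miro–Kai: 1; Miro–Yael: 1; Miro–Sven: 1; Iris–Kai: 1; Iris–Yael: 1; Iris–Sven: 1.
All other pairs contribute 0.
Summing the contributions gives betweenness(Bao) = 9.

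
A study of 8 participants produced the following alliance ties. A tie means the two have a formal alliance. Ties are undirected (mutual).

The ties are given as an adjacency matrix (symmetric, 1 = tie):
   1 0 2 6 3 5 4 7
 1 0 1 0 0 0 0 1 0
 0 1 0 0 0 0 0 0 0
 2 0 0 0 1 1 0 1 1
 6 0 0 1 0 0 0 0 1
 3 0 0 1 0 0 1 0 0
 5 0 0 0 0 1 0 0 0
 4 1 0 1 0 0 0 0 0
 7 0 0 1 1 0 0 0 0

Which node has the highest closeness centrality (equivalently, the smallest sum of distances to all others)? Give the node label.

2

Farness (sum of distances to all others) for each node — 0:23, 1:17, 2:11, 3:15, 4:13, 5:21, 6:16, 7:16.
The smallest farness is 11, for 2, so 2 has the highest closeness.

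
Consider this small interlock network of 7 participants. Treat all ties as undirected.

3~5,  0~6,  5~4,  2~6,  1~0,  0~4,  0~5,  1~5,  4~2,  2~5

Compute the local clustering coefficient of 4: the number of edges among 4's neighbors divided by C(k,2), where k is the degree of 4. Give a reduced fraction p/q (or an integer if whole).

4's neighbors: 0, 2, and 5 (k = 3).
Possible neighbor pairs: C(3,2) = 3. Edges among them: 0–5, 2–5 → e = 2.
Clustering(4) = 2/3.

2/3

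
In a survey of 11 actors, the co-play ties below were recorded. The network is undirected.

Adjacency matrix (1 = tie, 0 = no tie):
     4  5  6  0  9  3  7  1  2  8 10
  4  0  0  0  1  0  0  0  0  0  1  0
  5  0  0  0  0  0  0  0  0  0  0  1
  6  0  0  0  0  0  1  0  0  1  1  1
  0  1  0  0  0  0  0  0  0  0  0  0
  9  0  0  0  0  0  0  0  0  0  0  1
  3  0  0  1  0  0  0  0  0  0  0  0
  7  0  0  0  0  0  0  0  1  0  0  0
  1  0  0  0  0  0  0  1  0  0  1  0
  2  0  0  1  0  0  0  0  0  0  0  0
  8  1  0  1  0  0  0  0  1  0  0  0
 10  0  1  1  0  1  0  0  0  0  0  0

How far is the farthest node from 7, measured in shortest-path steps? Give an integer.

Distances from 7: 0:4, 1:1, 2:4, 3:4, 4:3, 5:5, 6:3, 8:2, 9:5, 10:4.
The largest is 5 (to 5 and 9), so the eccentricity of 7 is 5.

5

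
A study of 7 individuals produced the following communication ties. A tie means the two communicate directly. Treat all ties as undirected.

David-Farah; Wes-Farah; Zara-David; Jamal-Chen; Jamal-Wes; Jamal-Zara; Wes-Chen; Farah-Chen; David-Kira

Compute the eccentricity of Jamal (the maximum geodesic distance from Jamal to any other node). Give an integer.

Distances from Jamal: Chen:1, David:2, Farah:2, Kira:3, Wes:1, Zara:1.
The largest is 3 (to Kira), so the eccentricity of Jamal is 3.

3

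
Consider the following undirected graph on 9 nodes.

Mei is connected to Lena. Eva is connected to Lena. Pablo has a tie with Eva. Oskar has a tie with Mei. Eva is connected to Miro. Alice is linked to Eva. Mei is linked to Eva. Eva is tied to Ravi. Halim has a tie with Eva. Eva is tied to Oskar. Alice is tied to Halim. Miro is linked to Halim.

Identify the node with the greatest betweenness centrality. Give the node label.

Eva

Unnormalized betweenness of each node: Alice:0, Eva:23, Halim:1/2, Lena:0, Mei:1/2, Miro:0, Oskar:0, Pablo:0, Ravi:0.
Eva has the largest value, 23, making it the main broker — the node through which the most shortest paths run.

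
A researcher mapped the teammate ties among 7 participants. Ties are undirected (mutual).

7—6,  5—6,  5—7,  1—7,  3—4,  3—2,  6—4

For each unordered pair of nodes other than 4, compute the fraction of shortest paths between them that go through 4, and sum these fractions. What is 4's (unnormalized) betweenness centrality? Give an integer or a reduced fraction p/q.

8

Pairs whose geodesics pass through 4 — 5–3: 1; 5–2: 1; 3–6: 1; 3–1: 1; 3–7: 1; 2–6: 1; 2–1: 1; 2–7: 1.
All other pairs contribute 0.
Summing the contributions gives betweenness(4) = 8.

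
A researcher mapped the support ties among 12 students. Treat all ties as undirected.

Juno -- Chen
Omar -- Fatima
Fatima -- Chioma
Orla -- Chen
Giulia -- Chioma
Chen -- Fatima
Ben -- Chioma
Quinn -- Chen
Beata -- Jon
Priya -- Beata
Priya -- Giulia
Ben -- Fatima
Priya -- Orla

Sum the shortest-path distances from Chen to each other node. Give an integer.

Distances from Chen: Beata:3, Ben:2, Chioma:2, Fatima:1, Giulia:3, Jon:4, Juno:1, Omar:2, Orla:1, Priya:2, Quinn:1.
Sum = 3 + 2 + 2 + 1 + 3 + 4 + 1 + 2 + 1 + 2 + 1 = 22.

22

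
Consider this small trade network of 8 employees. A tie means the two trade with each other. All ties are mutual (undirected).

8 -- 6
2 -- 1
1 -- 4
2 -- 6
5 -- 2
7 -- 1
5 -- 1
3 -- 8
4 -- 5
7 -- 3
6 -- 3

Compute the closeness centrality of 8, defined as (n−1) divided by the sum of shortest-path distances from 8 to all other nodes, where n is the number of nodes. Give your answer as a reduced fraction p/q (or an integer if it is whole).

7/16

Distances from 8: 1:3, 2:2, 3:1, 4:4, 5:3, 6:1, 7:2. Sum = 16.
n = 8, so closeness = 7/16.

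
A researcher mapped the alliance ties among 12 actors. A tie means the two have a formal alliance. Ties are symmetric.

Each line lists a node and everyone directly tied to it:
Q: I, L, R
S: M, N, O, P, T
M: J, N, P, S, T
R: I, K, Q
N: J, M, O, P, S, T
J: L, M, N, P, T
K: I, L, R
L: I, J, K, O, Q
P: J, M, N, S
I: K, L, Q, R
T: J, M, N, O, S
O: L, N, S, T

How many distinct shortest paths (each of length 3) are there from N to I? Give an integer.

2

The shortest distance is 3. The length-3 paths are: N–O–L–I; N–J–L–I.
That gives 2 distinct shortest paths.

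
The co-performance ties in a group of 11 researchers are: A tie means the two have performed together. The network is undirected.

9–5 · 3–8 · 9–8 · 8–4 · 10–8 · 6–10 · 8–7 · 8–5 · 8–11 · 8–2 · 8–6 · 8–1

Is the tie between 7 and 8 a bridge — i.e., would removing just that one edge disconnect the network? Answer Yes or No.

Yes

Without the 7–8 edge there is no alternate route between 7 and 8, so the network disconnects. It is a bridge.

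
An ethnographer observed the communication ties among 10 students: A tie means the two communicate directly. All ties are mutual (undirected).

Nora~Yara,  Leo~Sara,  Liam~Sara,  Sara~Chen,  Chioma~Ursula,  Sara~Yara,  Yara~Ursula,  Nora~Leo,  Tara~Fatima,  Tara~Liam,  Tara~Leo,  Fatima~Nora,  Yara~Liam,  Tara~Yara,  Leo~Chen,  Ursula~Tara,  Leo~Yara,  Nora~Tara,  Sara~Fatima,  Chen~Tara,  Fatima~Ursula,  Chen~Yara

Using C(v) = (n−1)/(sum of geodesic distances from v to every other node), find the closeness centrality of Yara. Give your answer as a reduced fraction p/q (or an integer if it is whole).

9/11

Distances from Yara: Chen:1, Chioma:2, Fatima:2, Leo:1, Liam:1, Nora:1, Sara:1, Tara:1, Ursula:1. Sum = 11.
n = 10, so closeness = 9/11.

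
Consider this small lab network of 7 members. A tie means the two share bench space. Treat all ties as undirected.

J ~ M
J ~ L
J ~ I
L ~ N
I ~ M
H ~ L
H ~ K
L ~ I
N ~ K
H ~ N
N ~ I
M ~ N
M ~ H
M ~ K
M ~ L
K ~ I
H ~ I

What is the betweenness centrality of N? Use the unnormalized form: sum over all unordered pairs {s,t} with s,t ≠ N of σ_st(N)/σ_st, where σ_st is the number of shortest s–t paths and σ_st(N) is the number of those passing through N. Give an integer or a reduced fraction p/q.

1/4

Pairs whose geodesics pass through N — K–L: 1/4.
All other pairs contribute 0.
Summing the contributions gives betweenness(N) = 1/4.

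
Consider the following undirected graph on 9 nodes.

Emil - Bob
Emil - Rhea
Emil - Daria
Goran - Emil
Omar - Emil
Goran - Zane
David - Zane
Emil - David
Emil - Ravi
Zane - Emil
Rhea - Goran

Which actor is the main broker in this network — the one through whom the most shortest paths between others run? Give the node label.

Emil

Unnormalized betweenness of each node: Bob:0, Daria:0, David:0, Emil:24, Goran:1/2, Omar:0, Ravi:0, Rhea:0, Zane:1/2.
Emil has the largest value, 24, making it the main broker — the node through which the most shortest paths run.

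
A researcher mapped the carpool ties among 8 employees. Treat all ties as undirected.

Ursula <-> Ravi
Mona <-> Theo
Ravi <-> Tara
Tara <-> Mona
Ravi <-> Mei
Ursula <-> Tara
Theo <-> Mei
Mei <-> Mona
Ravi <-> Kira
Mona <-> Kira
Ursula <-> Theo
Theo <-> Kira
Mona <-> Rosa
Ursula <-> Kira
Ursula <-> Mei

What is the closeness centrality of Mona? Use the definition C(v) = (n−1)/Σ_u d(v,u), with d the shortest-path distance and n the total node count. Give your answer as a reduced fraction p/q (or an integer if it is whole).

7/9

Distances from Mona: Kira:1, Mei:1, Ravi:2, Rosa:1, Tara:1, Theo:1, Ursula:2. Sum = 9.
n = 8, so closeness = 7/9.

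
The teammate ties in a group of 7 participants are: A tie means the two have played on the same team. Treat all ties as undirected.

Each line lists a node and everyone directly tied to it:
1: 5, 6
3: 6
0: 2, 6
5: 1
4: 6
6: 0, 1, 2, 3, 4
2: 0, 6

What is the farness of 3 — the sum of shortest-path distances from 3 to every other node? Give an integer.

12

Distances from 3: 0:2, 1:2, 2:2, 4:2, 5:3, 6:1.
Sum = 2 + 2 + 2 + 2 + 3 + 1 = 12.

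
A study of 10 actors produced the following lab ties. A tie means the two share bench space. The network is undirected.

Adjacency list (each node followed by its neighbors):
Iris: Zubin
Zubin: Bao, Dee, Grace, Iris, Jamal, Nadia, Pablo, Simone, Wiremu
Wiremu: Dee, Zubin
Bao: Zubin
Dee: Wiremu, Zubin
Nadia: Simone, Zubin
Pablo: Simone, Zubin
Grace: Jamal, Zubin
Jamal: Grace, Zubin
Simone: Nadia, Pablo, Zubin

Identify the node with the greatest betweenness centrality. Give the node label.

Zubin

Unnormalized betweenness of each node: Bao:0, Dee:0, Grace:0, Iris:0, Jamal:0, Nadia:0, Pablo:0, Simone:1/2, Wiremu:0, Zubin:63/2.
Zubin has the largest value, 63/2, making it the main broker — the node through which the most shortest paths run.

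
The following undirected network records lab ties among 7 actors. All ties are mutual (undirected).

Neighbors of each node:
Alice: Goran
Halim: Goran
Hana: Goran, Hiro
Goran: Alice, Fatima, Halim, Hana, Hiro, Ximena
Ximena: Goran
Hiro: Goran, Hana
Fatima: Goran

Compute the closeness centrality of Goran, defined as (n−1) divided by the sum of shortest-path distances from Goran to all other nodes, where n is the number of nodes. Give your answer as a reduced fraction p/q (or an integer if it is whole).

1

Distances from Goran: Alice:1, Fatima:1, Halim:1, Hana:1, Hiro:1, Ximena:1. Sum = 6.
n = 7, so closeness = 6/6 = 1.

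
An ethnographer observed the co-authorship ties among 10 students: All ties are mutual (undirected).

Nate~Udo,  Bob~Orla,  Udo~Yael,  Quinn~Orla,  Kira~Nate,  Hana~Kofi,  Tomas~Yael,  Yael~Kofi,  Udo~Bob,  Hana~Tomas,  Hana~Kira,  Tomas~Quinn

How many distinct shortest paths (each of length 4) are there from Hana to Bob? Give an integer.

4

The shortest distance is 4. The length-4 paths are: Hana–Tomas–Yael–Udo–Bob; Hana–Kofi–Yael–Udo–Bob; Hana–Kira–Nate–Udo–Bob; Hana–Tomas–Quinn–Orla–Bob.
That gives 4 distinct shortest paths.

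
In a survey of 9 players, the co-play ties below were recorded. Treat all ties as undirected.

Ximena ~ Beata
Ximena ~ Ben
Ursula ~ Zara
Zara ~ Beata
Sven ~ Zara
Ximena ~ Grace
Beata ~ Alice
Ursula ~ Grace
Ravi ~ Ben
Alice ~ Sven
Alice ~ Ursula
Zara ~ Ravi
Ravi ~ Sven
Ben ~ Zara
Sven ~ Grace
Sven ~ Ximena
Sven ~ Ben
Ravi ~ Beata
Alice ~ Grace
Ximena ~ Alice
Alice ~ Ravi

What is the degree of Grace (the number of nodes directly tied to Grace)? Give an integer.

Grace is directly tied to Alice, Sven, Ursula, and Ximena. That is 4 neighbors, so the degree of Grace is 4.

4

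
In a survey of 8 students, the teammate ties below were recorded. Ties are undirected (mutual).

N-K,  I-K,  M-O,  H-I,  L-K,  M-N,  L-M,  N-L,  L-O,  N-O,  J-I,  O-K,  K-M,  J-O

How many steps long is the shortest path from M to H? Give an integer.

One shortest route is M – K – I – H, which uses 3 edges, and at distance 2 from M we only reach {I, J}, which does not include H. So d(M,H) = 3.

3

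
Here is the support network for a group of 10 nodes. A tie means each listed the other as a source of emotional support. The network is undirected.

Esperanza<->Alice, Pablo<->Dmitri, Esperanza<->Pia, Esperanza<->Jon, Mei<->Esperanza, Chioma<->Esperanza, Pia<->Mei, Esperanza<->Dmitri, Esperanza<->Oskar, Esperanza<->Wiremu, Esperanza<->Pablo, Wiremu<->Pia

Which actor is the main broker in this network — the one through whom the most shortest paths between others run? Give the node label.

Unnormalized betweenness of each node: Alice:0, Chioma:0, Dmitri:0, Esperanza:65/2, Jon:0, Mei:0, Oskar:0, Pablo:0, Pia:1/2, Wiremu:0.
Esperanza has the largest value, 65/2, making it the main broker — the node through which the most shortest paths run.

Esperanza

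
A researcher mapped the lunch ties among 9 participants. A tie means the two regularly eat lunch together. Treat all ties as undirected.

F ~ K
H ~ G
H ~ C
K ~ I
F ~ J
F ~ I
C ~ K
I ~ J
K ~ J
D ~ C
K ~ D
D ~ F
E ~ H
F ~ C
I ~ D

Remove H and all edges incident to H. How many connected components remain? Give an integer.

3

Without H, the remaining ties split the others into: {C, D, F, I, J, K}; {G}; {E}.
That's 3 separate components.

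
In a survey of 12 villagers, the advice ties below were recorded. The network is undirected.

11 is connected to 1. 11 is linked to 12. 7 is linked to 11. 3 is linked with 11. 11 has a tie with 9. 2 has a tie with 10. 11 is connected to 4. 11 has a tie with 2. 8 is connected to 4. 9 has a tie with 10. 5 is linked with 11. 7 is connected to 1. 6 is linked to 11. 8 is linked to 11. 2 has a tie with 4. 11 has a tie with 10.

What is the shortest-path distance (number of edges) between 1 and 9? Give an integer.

One shortest route is 1 – 11 – 9, which uses 2 edges, and 1 and 9 are not directly tied, so nothing shorter exists. So d(1,9) = 2.

2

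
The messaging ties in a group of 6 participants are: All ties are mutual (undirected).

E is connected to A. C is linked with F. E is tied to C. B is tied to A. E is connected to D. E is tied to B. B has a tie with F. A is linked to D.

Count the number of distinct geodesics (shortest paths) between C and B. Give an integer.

The shortest distance is 2. The length-2 paths are: C–E–B; C–F–B.
That gives 2 distinct shortest paths.

2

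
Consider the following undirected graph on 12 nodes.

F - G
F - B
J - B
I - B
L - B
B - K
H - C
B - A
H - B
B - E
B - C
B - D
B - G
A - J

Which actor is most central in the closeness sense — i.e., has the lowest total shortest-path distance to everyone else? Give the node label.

Farness (sum of distances to all others) for each node — A:20, B:11, C:20, D:21, E:21, F:20, G:20, H:20, I:21, J:20, K:21, L:21.
The smallest farness is 11, for B, so B has the highest closeness.

B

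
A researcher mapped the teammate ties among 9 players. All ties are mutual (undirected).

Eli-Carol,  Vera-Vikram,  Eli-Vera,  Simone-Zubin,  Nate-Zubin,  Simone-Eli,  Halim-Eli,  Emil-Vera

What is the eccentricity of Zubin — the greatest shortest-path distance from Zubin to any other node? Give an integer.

4

Distances from Zubin: Carol:3, Eli:2, Emil:4, Halim:3, Nate:1, Simone:1, Vera:3, Vikram:4.
The largest is 4 (to Vikram and Emil), so the eccentricity of Zubin is 4.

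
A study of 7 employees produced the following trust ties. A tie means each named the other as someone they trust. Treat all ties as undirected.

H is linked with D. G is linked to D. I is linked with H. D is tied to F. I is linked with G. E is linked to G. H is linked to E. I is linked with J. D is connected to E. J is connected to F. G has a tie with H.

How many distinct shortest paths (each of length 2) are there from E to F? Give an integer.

The shortest distance is 2, and the only length-2 path is E–D–F. So there is exactly 1 shortest path.

1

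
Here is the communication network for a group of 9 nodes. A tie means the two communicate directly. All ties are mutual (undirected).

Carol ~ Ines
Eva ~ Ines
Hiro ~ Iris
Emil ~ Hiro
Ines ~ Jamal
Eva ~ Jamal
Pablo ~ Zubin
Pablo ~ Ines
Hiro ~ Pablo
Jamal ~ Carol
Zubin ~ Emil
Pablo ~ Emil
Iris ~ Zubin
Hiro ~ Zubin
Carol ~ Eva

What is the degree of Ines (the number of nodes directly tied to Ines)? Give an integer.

Ines is directly tied to Carol, Eva, Jamal, and Pablo. That is 4 neighbors, so the degree of Ines is 4.

4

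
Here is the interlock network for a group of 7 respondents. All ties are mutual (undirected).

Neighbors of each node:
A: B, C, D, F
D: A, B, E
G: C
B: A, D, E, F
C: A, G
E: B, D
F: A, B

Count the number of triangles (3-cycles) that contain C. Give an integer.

C's neighbors are A and G, but none of them are tied to each other, so no triangle contains C.

0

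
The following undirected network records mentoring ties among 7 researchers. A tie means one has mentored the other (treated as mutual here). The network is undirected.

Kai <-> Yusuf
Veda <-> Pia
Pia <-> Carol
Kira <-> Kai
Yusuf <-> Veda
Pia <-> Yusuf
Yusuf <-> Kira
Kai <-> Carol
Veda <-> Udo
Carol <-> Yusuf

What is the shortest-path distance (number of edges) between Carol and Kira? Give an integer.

2

One shortest route is Carol – Kai – Kira, which uses 2 edges, and Carol and Kira are not directly tied, so nothing shorter exists. So d(Carol,Kira) = 2.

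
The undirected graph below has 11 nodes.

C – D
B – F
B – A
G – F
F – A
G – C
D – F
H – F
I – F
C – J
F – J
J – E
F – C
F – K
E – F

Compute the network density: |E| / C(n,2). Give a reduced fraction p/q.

3/11

There are 15 edges and 11 nodes, so the maximum possible is C(11,2) = 55.
Density = 15/55 = 3/11.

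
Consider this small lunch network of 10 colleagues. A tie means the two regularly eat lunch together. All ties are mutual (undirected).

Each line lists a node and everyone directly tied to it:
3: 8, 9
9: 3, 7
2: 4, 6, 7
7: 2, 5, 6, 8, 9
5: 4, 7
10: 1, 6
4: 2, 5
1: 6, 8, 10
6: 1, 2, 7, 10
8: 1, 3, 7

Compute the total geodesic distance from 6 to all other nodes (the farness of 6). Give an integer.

Distances from 6: 1:1, 2:1, 3:3, 4:2, 5:2, 7:1, 8:2, 9:2, 10:1.
Sum = 1 + 1 + 3 + 2 + 2 + 1 + 2 + 2 + 1 = 15.

15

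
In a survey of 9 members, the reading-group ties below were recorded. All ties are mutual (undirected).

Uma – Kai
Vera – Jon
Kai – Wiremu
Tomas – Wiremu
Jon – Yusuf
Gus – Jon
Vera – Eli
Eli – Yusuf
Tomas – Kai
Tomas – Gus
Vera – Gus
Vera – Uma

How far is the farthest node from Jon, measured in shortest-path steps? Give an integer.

Distances from Jon: Eli:2, Gus:1, Kai:3, Tomas:2, Uma:2, Vera:1, Wiremu:3, Yusuf:1.
The largest is 3 (to Kai and Wiremu), so the eccentricity of Jon is 3.

3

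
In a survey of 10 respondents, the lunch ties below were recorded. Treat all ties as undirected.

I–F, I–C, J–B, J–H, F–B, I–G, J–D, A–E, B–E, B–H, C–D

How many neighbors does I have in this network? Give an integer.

3

I is directly tied to C, F, and G. That is 3 neighbors, so the degree of I is 3.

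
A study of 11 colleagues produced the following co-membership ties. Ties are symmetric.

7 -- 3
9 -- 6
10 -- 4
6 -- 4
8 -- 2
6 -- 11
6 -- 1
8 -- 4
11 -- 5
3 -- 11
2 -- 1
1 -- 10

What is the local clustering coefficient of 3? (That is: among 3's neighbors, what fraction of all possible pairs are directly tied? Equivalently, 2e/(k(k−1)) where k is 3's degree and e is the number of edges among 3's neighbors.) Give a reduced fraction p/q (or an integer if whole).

0

3's neighbors: 7 and 11 (k = 2).
Possible neighbor pairs: C(2,2) = 1. Edges among them: none → e = 0.
Clustering(3) = 0/1.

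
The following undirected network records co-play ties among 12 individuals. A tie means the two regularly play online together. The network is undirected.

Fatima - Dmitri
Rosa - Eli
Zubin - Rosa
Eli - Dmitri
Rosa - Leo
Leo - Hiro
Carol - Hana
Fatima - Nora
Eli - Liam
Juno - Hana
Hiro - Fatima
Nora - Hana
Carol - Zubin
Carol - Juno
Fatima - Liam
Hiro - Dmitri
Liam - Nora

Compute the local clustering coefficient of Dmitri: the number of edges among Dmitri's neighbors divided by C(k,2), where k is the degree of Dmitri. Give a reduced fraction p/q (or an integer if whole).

Dmitri's neighbors: Eli, Fatima, and Hiro (k = 3).
Possible neighbor pairs: C(3,2) = 3. Edges among them: Fatima–Hiro → e = 1.
Clustering(Dmitri) = 1/3.

1/3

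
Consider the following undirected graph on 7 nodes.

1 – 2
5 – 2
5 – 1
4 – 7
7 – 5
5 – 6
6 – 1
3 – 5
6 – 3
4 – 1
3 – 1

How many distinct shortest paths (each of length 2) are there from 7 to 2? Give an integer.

1

The shortest distance is 2, and the only length-2 path is 7–5–2. So there is exactly 1 shortest path.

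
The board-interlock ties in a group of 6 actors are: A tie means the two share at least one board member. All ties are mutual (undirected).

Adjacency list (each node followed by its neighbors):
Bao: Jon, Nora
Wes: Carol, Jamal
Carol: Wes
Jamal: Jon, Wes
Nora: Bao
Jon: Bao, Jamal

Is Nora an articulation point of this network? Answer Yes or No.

Even without Nora, every remaining node can still reach every other (the residual graph is connected), so Nora is not a cut vertex.

No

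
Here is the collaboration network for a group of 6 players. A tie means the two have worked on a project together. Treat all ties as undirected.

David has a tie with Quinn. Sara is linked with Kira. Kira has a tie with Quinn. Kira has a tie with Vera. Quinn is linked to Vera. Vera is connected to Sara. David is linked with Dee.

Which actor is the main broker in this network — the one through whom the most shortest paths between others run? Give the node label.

Unnormalized betweenness of each node: David:4, Dee:0, Kira:3/2, Quinn:6, Sara:0, Vera:3/2.
Quinn has the largest value, 6, making it the main broker — the node through which the most shortest paths run.

Quinn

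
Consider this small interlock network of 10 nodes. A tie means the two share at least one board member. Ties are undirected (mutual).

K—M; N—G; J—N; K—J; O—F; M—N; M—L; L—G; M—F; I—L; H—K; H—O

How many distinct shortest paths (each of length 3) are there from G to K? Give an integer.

3

The shortest distance is 3. The length-3 paths are: G–N–J–K; G–L–M–K; G–N–M–K.
That gives 3 distinct shortest paths.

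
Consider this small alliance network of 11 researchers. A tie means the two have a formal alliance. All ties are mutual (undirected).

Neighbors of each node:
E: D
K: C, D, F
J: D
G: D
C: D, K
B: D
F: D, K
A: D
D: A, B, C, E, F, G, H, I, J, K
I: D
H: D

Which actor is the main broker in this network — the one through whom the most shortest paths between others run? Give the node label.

D

Unnormalized betweenness of each node: A:0, B:0, C:0, D:85/2, E:0, F:0, G:0, H:0, I:0, J:0, K:1/2.
D has the largest value, 85/2, making it the main broker — the node through which the most shortest paths run.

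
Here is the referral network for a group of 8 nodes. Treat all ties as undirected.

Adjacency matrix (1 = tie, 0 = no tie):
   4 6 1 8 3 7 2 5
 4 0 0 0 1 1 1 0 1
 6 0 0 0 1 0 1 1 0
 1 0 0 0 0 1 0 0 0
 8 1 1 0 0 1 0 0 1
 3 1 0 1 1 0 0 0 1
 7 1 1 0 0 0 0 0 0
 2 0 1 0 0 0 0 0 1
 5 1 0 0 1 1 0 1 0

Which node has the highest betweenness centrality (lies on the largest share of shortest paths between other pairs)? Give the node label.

3

Unnormalized betweenness of each node: 1:0, 2:1/2, 3:6, 4:7/2, 5:7/2, 6:2, 7:1/2, 8:3.
3 has the largest value, 6, making it the main broker — the node through which the most shortest paths run.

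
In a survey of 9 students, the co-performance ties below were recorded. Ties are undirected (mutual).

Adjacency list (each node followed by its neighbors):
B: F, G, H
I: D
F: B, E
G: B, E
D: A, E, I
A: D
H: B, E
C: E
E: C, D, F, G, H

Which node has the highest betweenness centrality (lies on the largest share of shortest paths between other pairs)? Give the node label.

E

Unnormalized betweenness of each node: A:0, B:3/2, C:0, D:13, E:41/2, F:5/3, G:5/3, H:5/3, I:0.
E has the largest value, 41/2, making it the main broker — the node through which the most shortest paths run.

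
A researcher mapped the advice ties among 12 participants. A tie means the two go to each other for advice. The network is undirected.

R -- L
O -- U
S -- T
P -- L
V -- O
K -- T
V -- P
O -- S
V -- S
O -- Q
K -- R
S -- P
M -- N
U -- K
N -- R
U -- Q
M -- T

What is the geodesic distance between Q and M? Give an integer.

One shortest route is Q – U – K – T – M, which uses 4 edges, and at distance 3 from Q we only reach {P, R, T}, which does not include M. So d(Q,M) = 4.

4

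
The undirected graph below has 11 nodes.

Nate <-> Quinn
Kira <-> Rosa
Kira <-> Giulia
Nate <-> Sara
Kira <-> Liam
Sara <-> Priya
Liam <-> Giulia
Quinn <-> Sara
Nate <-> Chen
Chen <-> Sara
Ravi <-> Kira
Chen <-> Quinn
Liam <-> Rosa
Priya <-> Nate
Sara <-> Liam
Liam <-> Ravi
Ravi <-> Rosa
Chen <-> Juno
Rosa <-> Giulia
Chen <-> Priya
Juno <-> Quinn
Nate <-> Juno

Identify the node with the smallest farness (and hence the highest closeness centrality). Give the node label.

Sara

Farness (sum of distances to all others) for each node — Chen:19, Giulia:23, Juno:26, Kira:22, Liam:16, Nate:19, Priya:21, Quinn:20, Ravi:23, Rosa:22, Sara:15.
The smallest farness is 15, for Sara, so Sara has the highest closeness.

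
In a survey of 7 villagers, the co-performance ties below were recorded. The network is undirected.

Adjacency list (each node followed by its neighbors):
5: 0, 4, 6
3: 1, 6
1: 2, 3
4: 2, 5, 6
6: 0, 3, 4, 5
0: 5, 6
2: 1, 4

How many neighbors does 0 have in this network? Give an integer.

0 is directly tied to 5 and 6. That is 2 neighbors, so the degree of 0 is 2.

2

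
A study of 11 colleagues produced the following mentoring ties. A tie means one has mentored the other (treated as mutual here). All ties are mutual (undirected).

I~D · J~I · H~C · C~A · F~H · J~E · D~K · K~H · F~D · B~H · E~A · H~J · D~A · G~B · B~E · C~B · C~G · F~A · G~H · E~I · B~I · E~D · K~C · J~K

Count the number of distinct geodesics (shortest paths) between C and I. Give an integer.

The shortest distance is 2, and the only length-2 path is C–B–I. So there is exactly 1 shortest path.

1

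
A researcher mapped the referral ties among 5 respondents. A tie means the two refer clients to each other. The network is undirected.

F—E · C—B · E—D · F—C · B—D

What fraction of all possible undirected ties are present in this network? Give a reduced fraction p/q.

1/2

There are 5 edges and 5 nodes, so the maximum possible is C(5,2) = 10.
Density = 5/10 = 1/2.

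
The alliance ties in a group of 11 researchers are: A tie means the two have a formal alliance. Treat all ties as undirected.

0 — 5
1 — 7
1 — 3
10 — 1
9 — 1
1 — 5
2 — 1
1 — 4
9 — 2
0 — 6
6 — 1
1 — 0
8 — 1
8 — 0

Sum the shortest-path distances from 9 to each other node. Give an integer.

Distances from 9: 0:2, 1:1, 2:1, 3:2, 4:2, 5:2, 6:2, 7:2, 8:2, 10:2.
Sum = 2 + 1 + 1 + 2 + 2 + 2 + 2 + 2 + 2 + 2 = 18.

18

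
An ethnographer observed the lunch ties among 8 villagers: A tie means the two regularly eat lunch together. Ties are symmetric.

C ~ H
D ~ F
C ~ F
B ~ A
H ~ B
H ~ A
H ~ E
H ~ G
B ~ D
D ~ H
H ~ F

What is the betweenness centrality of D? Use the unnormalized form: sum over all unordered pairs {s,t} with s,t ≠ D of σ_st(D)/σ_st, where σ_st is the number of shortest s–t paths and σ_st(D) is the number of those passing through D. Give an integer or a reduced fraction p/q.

1/2

Pairs whose geodesics pass through D — B–F: 1/2.
All other pairs contribute 0.
Summing the contributions gives betweenness(D) = 1/2.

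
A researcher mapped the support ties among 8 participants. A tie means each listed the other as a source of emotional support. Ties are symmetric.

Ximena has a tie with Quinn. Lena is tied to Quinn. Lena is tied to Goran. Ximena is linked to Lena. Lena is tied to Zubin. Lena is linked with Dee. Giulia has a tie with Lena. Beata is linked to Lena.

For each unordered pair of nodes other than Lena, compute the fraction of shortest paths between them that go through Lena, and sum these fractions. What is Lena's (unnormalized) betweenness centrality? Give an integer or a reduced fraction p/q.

Pairs whose geodesics pass through Lena — Goran–Dee: 1; Goran–Zubin: 1; Goran–Ximena: 1; Goran–Beata: 1; Goran–Giulia: 1; Goran–Quinn: 1; Dee–Zubin: 1; Dee–Ximena: 1; Dee–Beata: 1; Dee–Giulia: 1; Dee–Quinn: 1; Zubin–Ximena: 1; Zubin–Beata: 1; Zubin–Giulia: 1 … (+6 more pairs).
All other pairs contribute 0.
Summing the contributions gives betweenness(Lena) = 20.

20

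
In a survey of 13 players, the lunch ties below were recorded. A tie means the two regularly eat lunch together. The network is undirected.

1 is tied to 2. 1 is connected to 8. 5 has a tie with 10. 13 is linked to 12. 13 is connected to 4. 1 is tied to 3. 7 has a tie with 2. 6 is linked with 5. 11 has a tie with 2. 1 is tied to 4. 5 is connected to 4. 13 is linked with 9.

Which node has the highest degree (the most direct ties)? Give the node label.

1

Degrees — 1:4, 2:3, 3:1, 4:3, 5:3, 6:1, 7:1, 8:1, 9:1, 10:1, 11:1, 12:1, 13:3.
The maximum is 4, attained only by 1.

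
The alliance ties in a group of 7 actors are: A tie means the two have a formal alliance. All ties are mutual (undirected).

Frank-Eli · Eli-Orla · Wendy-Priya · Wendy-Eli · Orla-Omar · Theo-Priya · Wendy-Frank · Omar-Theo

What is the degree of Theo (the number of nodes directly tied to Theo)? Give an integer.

2

Theo is directly tied to Omar and Priya. That is 2 neighbors, so the degree of Theo is 2.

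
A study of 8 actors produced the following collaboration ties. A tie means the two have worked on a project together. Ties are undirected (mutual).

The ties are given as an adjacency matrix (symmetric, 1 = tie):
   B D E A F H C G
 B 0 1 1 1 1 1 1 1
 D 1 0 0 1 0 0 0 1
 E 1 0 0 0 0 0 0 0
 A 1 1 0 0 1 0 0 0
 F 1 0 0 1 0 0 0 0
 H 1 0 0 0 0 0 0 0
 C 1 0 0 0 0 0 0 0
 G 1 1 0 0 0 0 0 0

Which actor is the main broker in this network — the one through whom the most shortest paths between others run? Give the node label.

B

Unnormalized betweenness of each node: A:1/2, B:17, C:0, D:1/2, E:0, F:0, G:0, H:0.
B has the largest value, 17, making it the main broker — the node through which the most shortest paths run.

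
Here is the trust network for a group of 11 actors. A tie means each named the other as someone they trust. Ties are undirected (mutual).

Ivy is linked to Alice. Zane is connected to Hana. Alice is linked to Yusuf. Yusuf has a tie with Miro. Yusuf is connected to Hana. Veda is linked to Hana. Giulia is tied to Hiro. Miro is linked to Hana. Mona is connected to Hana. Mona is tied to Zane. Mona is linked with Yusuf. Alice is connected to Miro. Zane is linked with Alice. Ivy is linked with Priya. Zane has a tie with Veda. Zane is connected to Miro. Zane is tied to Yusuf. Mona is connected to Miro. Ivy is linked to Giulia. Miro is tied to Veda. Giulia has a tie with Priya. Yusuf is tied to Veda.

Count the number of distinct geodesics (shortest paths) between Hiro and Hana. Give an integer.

The shortest distance is 5. The length-5 paths are: Hiro–Giulia–Ivy–Alice–Zane–Hana; Hiro–Giulia–Ivy–Alice–Yusuf–Hana; Hiro–Giulia–Ivy–Alice–Miro–Hana.
That gives 3 distinct shortest paths.

3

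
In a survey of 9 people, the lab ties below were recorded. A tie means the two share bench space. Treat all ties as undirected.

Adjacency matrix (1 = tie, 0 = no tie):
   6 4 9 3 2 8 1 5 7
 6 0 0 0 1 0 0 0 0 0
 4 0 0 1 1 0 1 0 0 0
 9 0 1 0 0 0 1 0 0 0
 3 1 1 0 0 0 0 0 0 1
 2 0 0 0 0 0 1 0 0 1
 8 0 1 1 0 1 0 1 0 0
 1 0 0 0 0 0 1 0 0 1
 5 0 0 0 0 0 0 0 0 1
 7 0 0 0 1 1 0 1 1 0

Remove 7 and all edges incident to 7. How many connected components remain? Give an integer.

2

Without 7, the remaining ties split the others into: {1, 2, 3, 4, 6, 8, 9}; {5}.
That's 2 separate components.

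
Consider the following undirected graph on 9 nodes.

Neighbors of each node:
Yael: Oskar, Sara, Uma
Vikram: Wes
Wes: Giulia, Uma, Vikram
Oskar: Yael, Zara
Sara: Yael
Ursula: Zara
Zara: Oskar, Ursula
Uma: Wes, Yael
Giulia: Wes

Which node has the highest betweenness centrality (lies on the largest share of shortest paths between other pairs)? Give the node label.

Yael

Unnormalized betweenness of each node: Giulia:0, Oskar:12, Sara:0, Uma:15, Ursula:0, Vikram:0, Wes:13, Yael:19, Zara:7.
Yael has the largest value, 19, making it the main broker — the node through which the most shortest paths run.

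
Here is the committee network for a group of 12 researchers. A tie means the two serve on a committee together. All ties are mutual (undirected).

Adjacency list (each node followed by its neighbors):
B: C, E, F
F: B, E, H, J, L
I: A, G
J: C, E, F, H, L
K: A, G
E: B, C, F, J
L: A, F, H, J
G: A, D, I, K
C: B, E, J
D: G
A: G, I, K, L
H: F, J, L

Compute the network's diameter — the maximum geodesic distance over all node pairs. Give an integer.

5

Eccentricity of each node (its greatest distance to any other): A:3, B:5, C:5, D:5, E:5, F:4, G:4, H:4, I:4, J:4, K:4, L:3.
The maximum eccentricity is 5, realized for instance by the pair D–B via D – G – A – L – F – B. So the diameter is 5.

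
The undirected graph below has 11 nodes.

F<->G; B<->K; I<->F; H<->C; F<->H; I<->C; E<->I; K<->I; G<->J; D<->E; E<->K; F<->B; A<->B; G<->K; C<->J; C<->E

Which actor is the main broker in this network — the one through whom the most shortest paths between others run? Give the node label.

K

Unnormalized betweenness of each node: A:0, B:143/15, C:69/10, D:0, E:51/5, F:43/5, G:68/15, H:1, I:71/15, J:1, K:21/2.
K has the largest value, 21/2, making it the main broker — the node through which the most shortest paths run.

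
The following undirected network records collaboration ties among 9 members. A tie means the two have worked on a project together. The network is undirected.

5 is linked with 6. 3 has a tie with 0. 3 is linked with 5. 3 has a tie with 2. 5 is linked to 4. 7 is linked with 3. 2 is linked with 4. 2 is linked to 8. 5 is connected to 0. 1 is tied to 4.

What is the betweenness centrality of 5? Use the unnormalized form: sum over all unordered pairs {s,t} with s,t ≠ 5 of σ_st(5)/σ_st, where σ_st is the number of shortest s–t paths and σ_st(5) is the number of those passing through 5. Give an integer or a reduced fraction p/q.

Pairs whose geodesics pass through 5 — 1–6: 1; 1–0: 1; 1–3: 1/2; 1–7: 1/2; 6–4: 1; 6–8: 2/2; 6–2: 2/2; 6–0: 1; 6–3: 1; 6–7: 1; 4–0: 1; 4–3: 1/2; 4–7: 1/2.
All other pairs contribute 0.
Summing the contributions gives betweenness(5) = 11.

11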